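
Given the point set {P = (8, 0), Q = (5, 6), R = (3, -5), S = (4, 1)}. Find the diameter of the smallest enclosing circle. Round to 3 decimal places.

The minimum enclosing circle of a finite set is fixed by two of the points (as a diameter) or three (as a circumcircle).
The farthest pair is Q–R with squared distance 125. The circle on this segment as diameter has centre (4, 0.5) and r² = 125/4 = 31.25.
Check P: distance² to centre = 16.25 ≤ 31.25, so it lies inside.
All remaining points lie in this disk, and no smaller disk contains both endpoints, so this is the minimum enclosing circle.
Diameter = 2r = 2√(31.25) ≈ 11.180.

11.180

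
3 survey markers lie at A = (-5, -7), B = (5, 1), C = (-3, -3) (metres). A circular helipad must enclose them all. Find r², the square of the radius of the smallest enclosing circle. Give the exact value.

41

Side lengths²: AB² = 164, AC² = 20, BC² = 80.
Since AB² = 164 ≥ 80 + 20 = 100, the angle opposite AB is not acute, so the smallest enclosing circle has AB as diameter.
Centre = midpoint of AB = (0, -3), r² = 164/4 = 41.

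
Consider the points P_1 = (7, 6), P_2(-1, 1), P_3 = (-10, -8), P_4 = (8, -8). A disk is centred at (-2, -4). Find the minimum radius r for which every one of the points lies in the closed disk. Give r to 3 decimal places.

13.454

The required radius is the distance from (-2, -4) to the farthest point.
Squared distances: 181, 26, 80, 116.
Maximum is 181, attained at P_1.
r = √181 ≈ 13.454.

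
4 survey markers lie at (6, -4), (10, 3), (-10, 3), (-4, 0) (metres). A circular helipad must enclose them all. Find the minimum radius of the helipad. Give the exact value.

10

By Welzl's lemma the MEC is supported by two points (diametrically opposite) or three points (on a circumcircle).
The farthest pair is (10, 3)–(-10, 3) with squared distance 400. The circle on this segment as diameter has centre (0, 3) and r² = 400/4 = 100.
Check (6, -4): distance² to centre = 85 ≤ 100, so it lies inside.
All remaining points lie in this disk, and no smaller disk contains both endpoints, so this is the minimum enclosing circle.
r = √100 = 10.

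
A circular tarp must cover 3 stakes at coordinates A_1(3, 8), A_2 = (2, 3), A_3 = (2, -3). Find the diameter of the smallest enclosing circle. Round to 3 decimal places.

Side lengths²: A_1A_2² = 26, A_1A_3² = 122, A_2A_3² = 36.
Since A_1A_3² = 122 ≥ 36 + 26 = 62, the angle opposite A_1A_3 is not acute, so the smallest enclosing circle has A_1A_3 as diameter.
Centre = midpoint of A_1A_3 = (2.5, 2.5), r² = 122/4 = 30.5.
Diameter = 2r = 2√(30.5) ≈ 11.045.

11.045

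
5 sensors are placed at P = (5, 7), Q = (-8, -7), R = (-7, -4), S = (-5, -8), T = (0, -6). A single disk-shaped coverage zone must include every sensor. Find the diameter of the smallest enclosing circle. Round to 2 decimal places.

19.10

The farthest pair is P–Q with squared distance 365. The circle on this segment as diameter has centre (-1.5, 0) and r² = 365/4 = 91.25.
Check R: distance² to centre = 46.25 ≤ 91.25, so it lies inside.
All remaining points lie in this disk, and no smaller disk contains both endpoints, so this is the minimum enclosing circle.
Diameter = 2r = 2√(91.25) ≈ 19.10.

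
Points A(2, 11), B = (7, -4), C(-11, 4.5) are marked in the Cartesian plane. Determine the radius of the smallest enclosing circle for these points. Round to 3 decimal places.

10.054

Side lengths²: AB² = 250, AC² = 211.25, BC² = 396.25.
Since BC² = 396.25 < 250 + 211.25 = 461.25, the triangle is acute, so the smallest enclosing circle is the circumcircle.
Circumcentre = (-39/28, 43/28), r² = 39625/392.
r = √(39625/392) ≈ 10.054.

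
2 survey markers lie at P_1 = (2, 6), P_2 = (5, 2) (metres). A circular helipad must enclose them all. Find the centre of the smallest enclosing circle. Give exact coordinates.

(3.5, 4)

The smallest circle enclosing two points has them as diameter endpoints.
Centre = midpoint = (3.5, 4); r² = |P_1P_2|²/4 = 25/4 = 6.25.
Centre = (3.5, 4).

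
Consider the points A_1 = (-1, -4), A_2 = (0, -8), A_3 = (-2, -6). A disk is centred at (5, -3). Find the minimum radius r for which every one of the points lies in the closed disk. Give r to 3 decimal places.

7.616

The required radius is the distance from (5, -3) to the farthest point.
Squared distances: 37, 50, 58.
Maximum is 58, attained at A_3.
r = √58 ≈ 7.616.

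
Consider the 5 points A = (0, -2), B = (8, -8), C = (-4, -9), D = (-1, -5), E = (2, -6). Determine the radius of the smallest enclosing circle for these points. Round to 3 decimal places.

The minimum enclosing circle of a finite set is fixed by two of the points (as a diameter) or three (as a circumcircle).
The minimum enclosing circle is determined by three boundary points: A, B, C.
Their circumcentre is (1.9375, -7.75) with r² = 36.81640625.
The farthest remaining point D is at distance² 16.19140625 ≤ 36.81640625.
r = √(36.81640625) ≈ 6.068.

6.068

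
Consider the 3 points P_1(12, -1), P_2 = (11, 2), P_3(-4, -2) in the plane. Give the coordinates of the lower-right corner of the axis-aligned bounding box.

x-range [-4, 12], y-range [-2, 2].
The lower-right corner is (12, -2).

(12, -2)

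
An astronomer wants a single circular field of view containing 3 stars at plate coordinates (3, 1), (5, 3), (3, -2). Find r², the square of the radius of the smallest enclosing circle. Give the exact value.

7.25

Call the three points A, B, C in the order given.
Side lengths²: AB² = 8, AC² = 9, BC² = 29.
Since BC² = 29 ≥ 9 + 8 = 17, the angle opposite BC is not acute, so the smallest enclosing circle has BC as diameter.
Centre = midpoint of BC = (4, 0.5), r² = 29/4 = 7.25.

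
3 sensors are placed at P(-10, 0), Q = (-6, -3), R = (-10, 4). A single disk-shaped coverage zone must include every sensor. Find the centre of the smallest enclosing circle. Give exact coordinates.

(-8, 0.5)

Side lengths²: PQ² = 25, PR² = 16, QR² = 65.
Since QR² = 65 ≥ 25 + 16 = 41, the angle opposite QR is not acute, so the smallest enclosing circle has QR as diameter.
Centre = midpoint of QR = (-8, 0.5), r² = 65/4 = 16.25.
Centre = (-8, 0.5).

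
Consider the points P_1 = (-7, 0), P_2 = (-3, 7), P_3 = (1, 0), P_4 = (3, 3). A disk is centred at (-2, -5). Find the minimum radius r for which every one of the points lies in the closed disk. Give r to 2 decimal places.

12.04

The required radius is the distance from (-2, -5) to the farthest point.
Squared distances: 50, 145, 34, 89.
Maximum is 145, attained at P_2.
r = √145 ≈ 12.04.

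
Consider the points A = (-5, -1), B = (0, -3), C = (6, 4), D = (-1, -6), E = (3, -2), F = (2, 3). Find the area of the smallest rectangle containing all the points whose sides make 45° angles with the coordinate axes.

76.5

In coordinates u = x + y, v = x − y the rectangle is axis-aligned; the map (x,y)→(u,v) scales areas by 2.
u-values: -6, -3, 10, -7, 1, 5; range = 10 − (-7) = 17.
v-values: -4, 3, 2, 5, 5, -1; range = 5 − (-4) = 9.
Area = (17 × 9) / 2 = 76.5.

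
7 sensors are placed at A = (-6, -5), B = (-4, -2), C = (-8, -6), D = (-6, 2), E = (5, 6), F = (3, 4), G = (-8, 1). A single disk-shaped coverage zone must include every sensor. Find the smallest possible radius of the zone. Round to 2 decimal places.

A smallest enclosing disk is always determined by at most three of the input points on its boundary.
The farthest pair is C–E with squared distance 313. The circle on this segment as diameter has centre (-1.5, 0) and r² = 313/4 = 78.25.
Check A: distance² to centre = 45.25 ≤ 78.25, so it lies inside.
All remaining points lie in this disk, and no smaller disk contains both endpoints, so this is the minimum enclosing circle.
r = √(78.25) ≈ 8.85.

8.85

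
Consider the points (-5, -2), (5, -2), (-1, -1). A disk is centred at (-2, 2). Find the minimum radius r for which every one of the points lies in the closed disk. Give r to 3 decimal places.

The required radius is the distance from (-2, 2) to the farthest point.
Squared distances: 25, 65, 10.
Maximum is 65, attained at (5, -2).
r = √65 ≈ 8.062.

8.062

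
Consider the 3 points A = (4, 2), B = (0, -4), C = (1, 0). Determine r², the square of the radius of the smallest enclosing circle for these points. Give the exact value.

Side lengths²: AB² = 52, AC² = 13, BC² = 17.
Since AB² = 52 ≥ 17 + 13 = 30, the angle opposite AB is not acute, so the smallest enclosing circle has AB as diameter.
Centre = midpoint of AB = (2, -1), r² = 52/4 = 13.

13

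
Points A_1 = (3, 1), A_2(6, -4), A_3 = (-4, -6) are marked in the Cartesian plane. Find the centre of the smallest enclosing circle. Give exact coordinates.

(0.75, -3.75)

Side lengths²: A_1A_2² = 34, A_1A_3² = 98, A_2A_3² = 104.
Since A_2A_3² = 104 < 98 + 34 = 132, the triangle is acute, so the smallest enclosing circle is the circumcircle.
Circumcentre = (0.75, -3.75), r² = 27.625.
Centre = (0.75, -3.75).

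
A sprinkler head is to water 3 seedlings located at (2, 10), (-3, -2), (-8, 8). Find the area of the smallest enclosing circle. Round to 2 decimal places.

Call the three points A, B, C in the order given.
Side lengths²: AB² = 169, AC² = 104, BC² = 125.
Since AB² = 169 < 125 + 104 = 229, the triangle is acute, so the smallest enclosing circle is the circumcircle.
Circumcentre = (-47/22, 103/22), r² = 10985/242.
Area = π·r² = π·10985/242 ≈ 142.60.

142.60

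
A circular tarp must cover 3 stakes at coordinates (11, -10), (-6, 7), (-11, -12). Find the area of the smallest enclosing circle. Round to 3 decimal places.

Call the three points A, B, C in the order given.
Side lengths²: AB² = 578, AC² = 488, BC² = 386.
Since AB² = 578 < 488 + 386 = 874, the triangle is acute, so the smallest enclosing circle is the circumcircle.
Circumcentre = (-7/12, -55/12), r² = 11773/72.
Area = π·r² = π·11773/72 ≈ 513.694.

513.694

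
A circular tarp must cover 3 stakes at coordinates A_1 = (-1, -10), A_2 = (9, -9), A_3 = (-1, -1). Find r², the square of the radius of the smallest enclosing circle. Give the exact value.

Side lengths²: A_1A_2² = 101, A_1A_3² = 81, A_2A_3² = 164.
Since A_2A_3² = 164 < 101 + 81 = 182, the triangle is acute, so the smallest enclosing circle is the circumcircle.
Circumcentre = (3.6, -5.5), r² = 41.41.

41.41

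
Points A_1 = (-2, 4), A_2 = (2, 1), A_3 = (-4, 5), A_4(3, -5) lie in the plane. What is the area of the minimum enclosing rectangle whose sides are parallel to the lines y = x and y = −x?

42.5

In coordinates u = x + y, v = x − y the rectangle is axis-aligned; the map (x,y)→(u,v) scales areas by 2.
u-values: 2, 3, 1, -2; range = 3 − (-2) = 5.
v-values: -6, 1, -9, 8; range = 8 − (-9) = 17.
Area = (5 × 17) / 2 = 42.5.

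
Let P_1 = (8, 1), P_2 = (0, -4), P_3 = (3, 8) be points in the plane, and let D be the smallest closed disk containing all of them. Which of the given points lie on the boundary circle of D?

Side lengths²: P_1P_2² = 89, P_1P_3² = 74, P_2P_3² = 153.
Since P_2P_3² = 153 < 89 + 74 = 163, the triangle is acute, so the smallest enclosing circle is the circumcircle.
Circumcentre = (101/54, 103/54), r² = 55981/1458.
The points at distance exactly r from the centre are P_1, P_2, P_3 — 3 points.

P_1, P_2, P_3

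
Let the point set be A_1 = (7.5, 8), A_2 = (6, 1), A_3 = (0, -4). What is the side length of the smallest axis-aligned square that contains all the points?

The bounding box has width 7.5 and height 12.
An axis-aligned square enclosing the set must have side ≥ max(width, height).
So the minimum side is max(7.5, 12) = 12.

12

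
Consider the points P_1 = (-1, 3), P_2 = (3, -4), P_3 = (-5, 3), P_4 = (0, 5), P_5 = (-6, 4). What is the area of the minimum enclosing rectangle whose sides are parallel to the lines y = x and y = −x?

59.5

In coordinates u = x + y, v = x − y the rectangle is axis-aligned; the map (x,y)→(u,v) scales areas by 2.
u-values: 2, -1, -2, 5, -2; range = 5 − (-2) = 7.
v-values: -4, 7, -8, -5, -10; range = 7 − (-10) = 17.
Area = (7 × 17) / 2 = 59.5.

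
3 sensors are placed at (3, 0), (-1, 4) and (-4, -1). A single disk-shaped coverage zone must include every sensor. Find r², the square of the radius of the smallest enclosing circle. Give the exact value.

Call the three points A, B, C in the order given.
Side lengths²: AB² = 32, AC² = 50, BC² = 34.
Since AC² = 50 < 34 + 32 = 66, the triangle is acute, so the smallest enclosing circle is the circumcircle.
Circumcentre = (-0.625, 0.375), r² = 13.28125.

13.28125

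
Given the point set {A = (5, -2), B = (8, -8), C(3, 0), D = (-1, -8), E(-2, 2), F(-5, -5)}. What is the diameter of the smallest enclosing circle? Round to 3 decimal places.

14.369

The minimum enclosing circle of a finite set is fixed by two of the points (as a diameter) or three (as a circumcircle).
The minimum enclosing circle is determined by three boundary points: B, E, F.
Their circumcentre is (2.1, -3.9) with r² = 51.62.
The farthest remaining point D is at distance² 26.42 ≤ 51.62.
Diameter = 2r = 2√(51.62) ≈ 14.369.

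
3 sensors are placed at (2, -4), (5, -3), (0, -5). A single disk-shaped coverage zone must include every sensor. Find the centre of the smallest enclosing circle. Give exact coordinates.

(2.5, -4)

Call the three points A, B, C in the order given.
Side lengths²: AB² = 10, AC² = 5, BC² = 29.
Since BC² = 29 ≥ 10 + 5 = 15, the angle opposite BC is not acute, so the smallest enclosing circle has BC as diameter.
Centre = midpoint of BC = (2.5, -4), r² = 29/4 = 7.25.
Centre = (2.5, -4).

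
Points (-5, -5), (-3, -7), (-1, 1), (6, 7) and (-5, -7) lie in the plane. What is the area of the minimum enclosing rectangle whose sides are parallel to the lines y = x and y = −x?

In coordinates u = x + y, v = x − y the rectangle is axis-aligned; the map (x,y)→(u,v) scales areas by 2.
u-values: -10, -10, 0, 13, -12; range = 13 − (-12) = 25.
v-values: 0, 4, -2, -1, 2; range = 4 − (-2) = 6.
Area = (25 × 6) / 2 = 75.

75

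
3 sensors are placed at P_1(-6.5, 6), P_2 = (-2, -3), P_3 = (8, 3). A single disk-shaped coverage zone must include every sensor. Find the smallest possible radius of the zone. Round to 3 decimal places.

7.425

Side lengths²: P_1P_2² = 101.25, P_1P_3² = 219.25, P_2P_3² = 136.
Since P_1P_3² = 219.25 < 136 + 101.25 = 237.25, the triangle is acute, so the smallest enclosing circle is the circumcircle.
Circumcentre = (33/52, 205/52), r² = 74545/1352.
r = √(74545/1352) ≈ 7.425.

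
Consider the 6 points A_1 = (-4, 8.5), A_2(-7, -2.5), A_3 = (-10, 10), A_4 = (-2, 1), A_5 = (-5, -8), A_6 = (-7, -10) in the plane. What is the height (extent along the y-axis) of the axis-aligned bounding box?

max y = 10, min y = -10, so height = 20.

20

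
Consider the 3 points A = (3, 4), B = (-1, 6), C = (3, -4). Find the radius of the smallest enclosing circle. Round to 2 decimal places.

5.39

Side lengths²: AB² = 20, AC² = 64, BC² = 116.
Since BC² = 116 ≥ 64 + 20 = 84, the angle opposite BC is not acute, so the smallest enclosing circle has BC as diameter.
Centre = midpoint of BC = (1, 1), r² = 116/4 = 29.
r = √29 ≈ 5.39.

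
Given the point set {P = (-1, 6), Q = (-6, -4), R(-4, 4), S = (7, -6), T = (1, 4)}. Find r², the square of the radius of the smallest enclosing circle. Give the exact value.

11245/196

A smallest enclosing disk is always determined by at most three of the input points on its boundary.
The minimum enclosing circle is determined by three boundary points: P, Q, S.
Their circumcentre is (15/14, -9/7) with r² = 11245/196.
The farthest remaining point R is at distance² 10517/196 ≤ 11245/196.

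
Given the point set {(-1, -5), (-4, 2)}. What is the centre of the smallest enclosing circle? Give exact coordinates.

(-2.5, -1.5)

The smallest circle enclosing two points has them as diameter endpoints.
Centre = midpoint = (-2.5, -1.5); r² = |(-1, -5)−(-4, 2)|²/4 = 58/4 = 14.5.
Centre = (-2.5, -1.5).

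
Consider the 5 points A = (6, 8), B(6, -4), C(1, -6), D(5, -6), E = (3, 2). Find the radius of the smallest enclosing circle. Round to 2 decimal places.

7.43

The minimum enclosing circle of a finite set is fixed by two of the points (as a diameter) or three (as a circumcircle).
The farthest pair is A–C with squared distance 221. The circle on this segment as diameter has centre (3.5, 1) and r² = 221/4 = 55.25.
Check B: distance² to centre = 31.25 ≤ 55.25, so it lies inside.
All remaining points lie in this disk, and no smaller disk contains both endpoints, so this is the minimum enclosing circle.
r = √(55.25) ≈ 7.43.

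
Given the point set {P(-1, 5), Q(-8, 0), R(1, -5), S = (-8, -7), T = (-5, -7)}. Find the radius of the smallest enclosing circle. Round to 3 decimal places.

6.946

The minimum enclosing circle of a finite set is fixed by two of the points (as a diameter) or three (as a circumcircle).
The farthest pair is P–S with squared distance 193. The circle on this segment as diameter has centre (-4.5, -1) and r² = 193/4 = 48.25.
Check Q: distance² to centre = 13.25 ≤ 48.25, so it lies inside.
All remaining points lie in this disk, and no smaller disk contains both endpoints, so this is the minimum enclosing circle.
r = √(48.25) ≈ 6.946.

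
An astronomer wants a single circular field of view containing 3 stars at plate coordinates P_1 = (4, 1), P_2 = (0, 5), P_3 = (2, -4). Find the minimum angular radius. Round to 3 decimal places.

4.610

Side lengths²: P_1P_2² = 32, P_1P_3² = 29, P_2P_3² = 85.
Since P_2P_3² = 85 ≥ 32 + 29 = 61, the angle opposite P_2P_3 is not acute, so the smallest enclosing circle has P_2P_3 as diameter.
Centre = midpoint of P_2P_3 = (1, 0.5), r² = 85/4 = 21.25.
r = √(21.25) ≈ 4.610.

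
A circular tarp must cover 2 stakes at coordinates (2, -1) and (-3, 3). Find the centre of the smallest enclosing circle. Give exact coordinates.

The smallest circle enclosing two points has them as diameter endpoints.
Centre = midpoint = (-0.5, 1); r² = |(2, -1)−(-3, 3)|²/4 = 41/4 = 10.25.
Centre = (-0.5, 1).

(-0.5, 1)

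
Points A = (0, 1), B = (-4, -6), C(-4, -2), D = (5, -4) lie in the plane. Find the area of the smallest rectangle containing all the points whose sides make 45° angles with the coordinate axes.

60.5

In coordinates u = x + y, v = x − y the rectangle is axis-aligned; the map (x,y)→(u,v) scales areas by 2.
u-values: 1, -10, -6, 1; range = 1 − (-10) = 11.
v-values: -1, 2, -2, 9; range = 9 − (-2) = 11.
Area = (11 × 11) / 2 = 60.5.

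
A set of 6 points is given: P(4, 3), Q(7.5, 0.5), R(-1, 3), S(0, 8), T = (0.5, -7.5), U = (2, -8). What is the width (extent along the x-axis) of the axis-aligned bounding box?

8.5

max x = 7.5, min x = -1, so width = 8.5.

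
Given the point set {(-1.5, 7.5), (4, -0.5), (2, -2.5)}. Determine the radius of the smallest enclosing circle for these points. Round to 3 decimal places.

5.297

Call the three points A, B, C in the order given.
Side lengths²: AB² = 94.25, AC² = 112.25, BC² = 8.
Since AC² = 112.25 ≥ 94.25 + 8 = 102.25, the angle opposite AC is not acute, so the smallest enclosing circle has AC as diameter.
Centre = midpoint of AC = (0.25, 2.5), r² = 112.25/4 = 28.0625.
r = √(28.0625) ≈ 5.297.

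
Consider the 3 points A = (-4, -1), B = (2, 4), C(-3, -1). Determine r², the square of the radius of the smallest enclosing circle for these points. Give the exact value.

15.25

Side lengths²: AB² = 61, AC² = 1, BC² = 50.
Since AB² = 61 ≥ 50 + 1 = 51, the angle opposite AB is not acute, so the smallest enclosing circle has AB as diameter.
Centre = midpoint of AB = (-1, 1.5), r² = 61/4 = 15.25.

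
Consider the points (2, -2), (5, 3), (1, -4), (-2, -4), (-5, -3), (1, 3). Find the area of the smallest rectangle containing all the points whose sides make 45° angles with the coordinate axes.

56

In coordinates u = x + y, v = x − y the rectangle is axis-aligned; the map (x,y)→(u,v) scales areas by 2.
u-values: 0, 8, -3, -6, -8, 4; range = 8 − (-8) = 16.
v-values: 4, 2, 5, 2, -2, -2; range = 5 − (-2) = 7.
Area = (16 × 7) / 2 = 56.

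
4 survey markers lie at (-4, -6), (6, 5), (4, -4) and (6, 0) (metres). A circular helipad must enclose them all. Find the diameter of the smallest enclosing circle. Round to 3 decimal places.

14.866

A smallest enclosing disk is always determined by at most three of the input points on its boundary.
The farthest pair is (-4, -6)–(6, 5) with squared distance 221. The circle on this segment as diameter has centre (1, -0.5) and r² = 221/4 = 55.25.
Check (4, -4): distance² to centre = 21.25 ≤ 55.25, so it lies inside.
All remaining points lie in this disk, and no smaller disk contains both endpoints, so this is the minimum enclosing circle.
Diameter = 2r = 2√(55.25) ≈ 14.866.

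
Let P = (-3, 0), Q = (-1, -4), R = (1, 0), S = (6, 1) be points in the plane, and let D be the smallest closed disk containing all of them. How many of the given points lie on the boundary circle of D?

The minimum enclosing circle of a finite set is fixed by two of the points (as a diameter) or three (as a circumcircle).
The minimum enclosing circle is determined by three boundary points: P, Q, S.
Their circumcentre is (30/19, -4/19) with r² = 7585/361.
The farthest remaining point R is at distance² 137/361 ≤ 7585/361.
The points at distance exactly r from the centre are P, Q, S — 3 points.

3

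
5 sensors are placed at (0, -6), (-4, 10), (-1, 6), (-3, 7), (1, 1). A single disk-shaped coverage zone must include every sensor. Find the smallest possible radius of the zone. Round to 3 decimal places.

8.246

By Welzl's lemma the MEC is supported by two points (diametrically opposite) or three points (on a circumcircle).
The farthest pair is (0, -6)–(-4, 10) with squared distance 272. The circle on this segment as diameter has centre (-2, 2) and r² = 272/4 = 68.
Check (-1, 6): distance² to centre = 17 ≤ 68, so it lies inside.
All remaining points lie in this disk, and no smaller disk contains both endpoints, so this is the minimum enclosing circle.
r = √68 ≈ 8.246.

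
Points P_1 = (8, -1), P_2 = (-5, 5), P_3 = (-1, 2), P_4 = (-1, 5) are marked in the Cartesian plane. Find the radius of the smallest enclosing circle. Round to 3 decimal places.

A smallest enclosing disk is always determined by at most three of the input points on its boundary.
The farthest pair is P_1–P_2 with squared distance 205. The circle on this segment as diameter has centre (1.5, 2) and r² = 205/4 = 51.25.
Check P_3: distance² to centre = 6.25 ≤ 51.25, so it lies inside.
All remaining points lie in this disk, and no smaller disk contains both endpoints, so this is the minimum enclosing circle.
r = √(51.25) ≈ 7.159.

7.159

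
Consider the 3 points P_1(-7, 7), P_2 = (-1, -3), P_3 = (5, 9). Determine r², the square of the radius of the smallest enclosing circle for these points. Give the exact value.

Side lengths²: P_1P_2² = 136, P_1P_3² = 148, P_2P_3² = 180.
Since P_2P_3² = 180 < 148 + 136 = 284, the triangle is acute, so the smallest enclosing circle is the circumcircle.
Circumcentre = (-4/11, 46/11), r² = 6290/121.

6290/121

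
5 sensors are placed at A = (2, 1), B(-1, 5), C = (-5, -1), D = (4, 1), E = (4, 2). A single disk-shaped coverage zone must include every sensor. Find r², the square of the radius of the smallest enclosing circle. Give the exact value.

22.5

By Welzl's lemma the MEC is supported by two points (diametrically opposite) or three points (on a circumcircle).
The farthest pair is C–E with squared distance 90. The circle on this segment as diameter has centre (-0.5, 0.5) and r² = 90/4 = 22.5.
Check A: distance² to centre = 6.5 ≤ 22.5, so it lies inside.
All remaining points lie in this disk, and no smaller disk contains both endpoints, so this is the minimum enclosing circle.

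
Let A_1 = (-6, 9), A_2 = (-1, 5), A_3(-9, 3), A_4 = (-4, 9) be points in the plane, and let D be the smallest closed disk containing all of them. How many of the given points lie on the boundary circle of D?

The minimum enclosing circle is determined by three boundary points: A_2, A_3, A_4.
Their circumcentre is (-199/38, 94/19) with r² = 25925/1444.
The farthest remaining point A_1 is at distance² 24557/1444 ≤ 25925/1444.
The points at distance exactly r from the centre are A_2, A_3, A_4 — 3 points.

3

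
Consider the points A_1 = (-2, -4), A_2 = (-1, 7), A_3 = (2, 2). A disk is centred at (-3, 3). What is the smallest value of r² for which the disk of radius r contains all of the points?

The required radius is the distance from (-3, 3) to the farthest point.
Squared distances: 50, 20, 26.
Maximum is 50, attained at A_1.

50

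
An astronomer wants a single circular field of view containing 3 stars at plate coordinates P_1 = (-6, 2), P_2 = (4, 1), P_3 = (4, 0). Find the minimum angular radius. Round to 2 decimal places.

Side lengths²: P_1P_2² = 101, P_1P_3² = 104, P_2P_3² = 1.
Since P_1P_3² = 104 ≥ 101 + 1 = 102, the angle opposite P_1P_3 is not acute, so the smallest enclosing circle has P_1P_3 as diameter.
Centre = midpoint of P_1P_3 = (-1, 1), r² = 104/4 = 26.
r = √26 ≈ 5.10.

5.10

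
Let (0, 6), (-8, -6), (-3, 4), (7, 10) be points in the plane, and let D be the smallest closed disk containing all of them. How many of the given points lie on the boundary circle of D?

2

The minimum enclosing circle of a finite set is fixed by two of the points (as a diameter) or three (as a circumcircle).
The farthest pair is (-8, -6)–(7, 10) with squared distance 481. The circle on this segment as diameter has centre (-0.5, 2) and r² = 481/4 = 120.25.
Check (0, 6): distance² to centre = 16.25 ≤ 120.25, so it lies inside.
All remaining points lie in this disk, and no smaller disk contains both endpoints, so this is the minimum enclosing circle.
The points at distance exactly r from the centre are (-8, -6), (7, 10) — 2 points.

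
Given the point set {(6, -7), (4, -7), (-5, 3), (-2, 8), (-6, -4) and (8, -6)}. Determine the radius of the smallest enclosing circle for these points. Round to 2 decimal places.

The minimum enclosing circle of a finite set is fixed by two of the points (as a diameter) or three (as a circumcircle).
The minimum enclosing circle is determined by three boundary points: (-2, 8), (-6, -4), (8, -6).
Their circumcentre is (19/11, 1/11) with r² = 9250/121.
The farthest remaining point (6, -7) is at distance² 8293/121 ≤ 9250/121.
r = √(9250/121) ≈ 8.74.

8.74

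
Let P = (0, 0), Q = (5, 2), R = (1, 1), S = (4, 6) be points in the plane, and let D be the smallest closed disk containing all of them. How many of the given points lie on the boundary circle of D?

The farthest pair is P–S with squared distance 52. The circle on this segment as diameter has centre (2, 3) and r² = 52/4 = 13.
Check Q: distance² to centre = 10 ≤ 13, so it lies inside.
All remaining points lie in this disk, and no smaller disk contains both endpoints, so this is the minimum enclosing circle.
The points at distance exactly r from the centre are P, S — 2 points.

2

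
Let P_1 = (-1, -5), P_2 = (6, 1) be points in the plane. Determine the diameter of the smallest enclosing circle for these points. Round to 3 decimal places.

The smallest circle enclosing two points has them as diameter endpoints.
Centre = midpoint = (2.5, -2); r² = |P_1P_2|²/4 = 85/4 = 21.25.
Diameter = 2r = 2√(21.25) ≈ 9.220.

9.220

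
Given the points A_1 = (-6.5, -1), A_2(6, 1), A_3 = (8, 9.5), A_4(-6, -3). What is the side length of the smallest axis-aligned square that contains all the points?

The bounding box has width 14.5 and height 12.5.
An axis-aligned square enclosing the set must have side ≥ max(width, height).
So the minimum side is max(14.5, 12.5) = 14.5.

14.5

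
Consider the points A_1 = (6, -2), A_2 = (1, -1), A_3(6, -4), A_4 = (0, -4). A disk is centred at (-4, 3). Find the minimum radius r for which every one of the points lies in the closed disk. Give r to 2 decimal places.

The required radius is the distance from (-4, 3) to the farthest point.
Squared distances: 125, 41, 149, 65.
Maximum is 149, attained at A_3.
r = √149 ≈ 12.21.

12.21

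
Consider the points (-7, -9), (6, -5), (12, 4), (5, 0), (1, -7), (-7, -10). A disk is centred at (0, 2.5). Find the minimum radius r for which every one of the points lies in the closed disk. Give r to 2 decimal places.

14.33

The required radius is the distance from (0, 2.5) to the farthest point.
Squared distances: 181.25, 92.25, 146.25, 31.25, 91.25, 205.25.
Maximum is 205.25, attained at (-7, -10).
r = √(205.25) ≈ 14.33.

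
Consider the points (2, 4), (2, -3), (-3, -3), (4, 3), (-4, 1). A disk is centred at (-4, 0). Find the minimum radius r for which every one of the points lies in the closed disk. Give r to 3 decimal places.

8.544

The required radius is the distance from (-4, 0) to the farthest point.
Squared distances: 52, 45, 10, 73, 1.
Maximum is 73, attained at (4, 3).
r = √73 ≈ 8.544.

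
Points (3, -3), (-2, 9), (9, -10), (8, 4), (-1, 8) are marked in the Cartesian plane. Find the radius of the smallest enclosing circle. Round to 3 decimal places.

By Welzl's lemma the MEC is supported by two points (diametrically opposite) or three points (on a circumcircle).
The farthest pair is (-2, 9)–(9, -10) with squared distance 482. The circle on this segment as diameter has centre (3.5, -0.5) and r² = 482/4 = 120.5.
Check (3, -3): distance² to centre = 6.5 ≤ 120.5, so it lies inside.
All remaining points lie in this disk, and no smaller disk contains both endpoints, so this is the minimum enclosing circle.
r = √(120.5) ≈ 10.977.

10.977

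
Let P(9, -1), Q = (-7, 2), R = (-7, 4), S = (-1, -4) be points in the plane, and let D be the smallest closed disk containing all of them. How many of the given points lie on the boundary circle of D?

By Welzl's lemma the MEC is supported by two points (diametrically opposite) or three points (on a circumcircle).
The farthest pair is P–R with squared distance 281. The circle on this segment as diameter has centre (1, 1.5) and r² = 281/4 = 70.25.
Check Q: distance² to centre = 64.25 ≤ 70.25, so it lies inside.
All remaining points lie in this disk, and no smaller disk contains both endpoints, so this is the minimum enclosing circle.
The points at distance exactly r from the centre are P, R — 2 points.

2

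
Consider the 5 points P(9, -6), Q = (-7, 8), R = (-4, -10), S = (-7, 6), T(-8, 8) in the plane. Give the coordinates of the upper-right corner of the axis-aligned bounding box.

x-range [-8, 9], y-range [-10, 8].
The upper-right corner is (9, 8).

(9, 8)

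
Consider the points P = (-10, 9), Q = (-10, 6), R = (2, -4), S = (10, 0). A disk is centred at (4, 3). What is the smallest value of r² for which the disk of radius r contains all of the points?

232

The required radius is the distance from (4, 3) to the farthest point.
Squared distances: 232, 205, 53, 45.
Maximum is 232, attained at P.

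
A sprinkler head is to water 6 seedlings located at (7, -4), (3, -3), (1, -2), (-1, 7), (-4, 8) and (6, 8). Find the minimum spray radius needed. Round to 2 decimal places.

By Welzl's lemma the MEC is supported by two points (diametrically opposite) or three points (on a circumcircle).
The farthest pair is (7, -4)–(-4, 8) with squared distance 265. The circle on this segment as diameter has centre (1.5, 2) and r² = 265/4 = 66.25.
Check (3, -3): distance² to centre = 27.25 ≤ 66.25, so it lies inside.
All remaining points lie in this disk, and no smaller disk contains both endpoints, so this is the minimum enclosing circle.
r = √(66.25) ≈ 8.14.

8.14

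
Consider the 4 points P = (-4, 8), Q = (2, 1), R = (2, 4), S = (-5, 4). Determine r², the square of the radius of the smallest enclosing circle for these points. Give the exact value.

A smallest enclosing disk is always determined by at most three of the input points on its boundary.
The farthest pair is P–Q with squared distance 85. The circle on this segment as diameter has centre (-1, 4.5) and r² = 85/4 = 21.25.
Check R: distance² to centre = 9.25 ≤ 21.25, so it lies inside.
All remaining points lie in this disk, and no smaller disk contains both endpoints, so this is the minimum enclosing circle.

21.25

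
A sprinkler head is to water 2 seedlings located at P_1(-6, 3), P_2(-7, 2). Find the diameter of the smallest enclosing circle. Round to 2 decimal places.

The smallest circle enclosing two points has them as diameter endpoints.
Centre = midpoint = (-6.5, 2.5); r² = |P_1P_2|²/4 = 2/4 = 0.5.
Diameter = 2r = 2√(0.5) ≈ 1.41.

1.41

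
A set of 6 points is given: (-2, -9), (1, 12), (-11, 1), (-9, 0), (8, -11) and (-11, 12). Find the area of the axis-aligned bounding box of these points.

x ranges over [-11, 8], width 19.
y ranges over [-11, 12], height 23.
Area = 19 × 23 = 437.

437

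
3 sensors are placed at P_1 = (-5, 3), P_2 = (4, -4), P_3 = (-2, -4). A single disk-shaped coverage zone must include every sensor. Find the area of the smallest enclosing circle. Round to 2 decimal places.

102.10

Side lengths²: P_1P_2² = 130, P_1P_3² = 58, P_2P_3² = 36.
Since P_1P_2² = 130 ≥ 58 + 36 = 94, the angle opposite P_1P_2 is not acute, so the smallest enclosing circle has P_1P_2 as diameter.
Centre = midpoint of P_1P_2 = (-0.5, -0.5), r² = 130/4 = 32.5.
Area = π·r² = π·32.5 ≈ 102.10.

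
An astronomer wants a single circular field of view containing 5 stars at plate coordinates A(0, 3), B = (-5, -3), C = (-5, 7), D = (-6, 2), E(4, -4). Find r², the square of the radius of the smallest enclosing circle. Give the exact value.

50.5

The minimum enclosing circle of a finite set is fixed by two of the points (as a diameter) or three (as a circumcircle).
The farthest pair is C–E with squared distance 202. The circle on this segment as diameter has centre (-0.5, 1.5) and r² = 202/4 = 50.5.
Check A: distance² to centre = 2.5 ≤ 50.5, so it lies inside.
All remaining points lie in this disk, and no smaller disk contains both endpoints, so this is the minimum enclosing circle.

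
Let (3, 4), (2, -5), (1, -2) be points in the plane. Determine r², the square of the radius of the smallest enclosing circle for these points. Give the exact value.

Call the three points A, B, C in the order given.
Side lengths²: AB² = 82, AC² = 40, BC² = 10.
Since AB² = 82 ≥ 40 + 10 = 50, the angle opposite AB is not acute, so the smallest enclosing circle has AB as diameter.
Centre = midpoint of AB = (2.5, -0.5), r² = 82/4 = 20.5.

20.5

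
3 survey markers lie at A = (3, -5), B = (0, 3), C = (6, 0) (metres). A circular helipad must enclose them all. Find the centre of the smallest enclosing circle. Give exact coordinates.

Side lengths²: AB² = 73, AC² = 34, BC² = 45.
Since AB² = 73 < 45 + 34 = 79, the triangle is acute, so the smallest enclosing circle is the circumcircle.
Circumcentre = (47/26, -23/26), r² = 6205/338.
Centre = (47/26, -23/26).

(47/26, -23/26)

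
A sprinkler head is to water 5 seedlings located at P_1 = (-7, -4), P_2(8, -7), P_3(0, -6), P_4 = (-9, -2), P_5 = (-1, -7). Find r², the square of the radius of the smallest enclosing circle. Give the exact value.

78.5

The farthest pair is P_2–P_4 with squared distance 314. The circle on this segment as diameter has centre (-0.5, -4.5) and r² = 314/4 = 78.5.
Check P_1: distance² to centre = 42.5 ≤ 78.5, so it lies inside.
All remaining points lie in this disk, and no smaller disk contains both endpoints, so this is the minimum enclosing circle.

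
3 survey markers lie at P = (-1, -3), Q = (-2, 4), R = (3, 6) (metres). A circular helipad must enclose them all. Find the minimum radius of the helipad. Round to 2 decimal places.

Side lengths²: PQ² = 50, PR² = 97, QR² = 29.
Since PR² = 97 ≥ 50 + 29 = 79, the angle opposite PR is not acute, so the smallest enclosing circle has PR as diameter.
Centre = midpoint of PR = (1, 1.5), r² = 97/4 = 24.25.
r = √(24.25) ≈ 4.92.

4.92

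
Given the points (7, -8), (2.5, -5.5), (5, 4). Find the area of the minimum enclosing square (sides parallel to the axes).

The bounding box has width 4.5 and height 12.
An axis-aligned square enclosing the set must have side ≥ max(width, height).
So the minimum side is max(4.5, 12) = 12.
Area = 12² = 144.

144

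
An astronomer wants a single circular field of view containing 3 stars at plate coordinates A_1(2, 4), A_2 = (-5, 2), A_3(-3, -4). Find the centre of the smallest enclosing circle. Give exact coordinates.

Side lengths²: A_1A_2² = 53, A_1A_3² = 89, A_2A_3² = 40.
Since A_1A_3² = 89 < 53 + 40 = 93, the triangle is acute, so the smallest enclosing circle is the circumcircle.
Circumcentre = (-31/46, 5/46), r² = 23585/1058.
Centre = (-31/46, 5/46).

(-31/46, 5/46)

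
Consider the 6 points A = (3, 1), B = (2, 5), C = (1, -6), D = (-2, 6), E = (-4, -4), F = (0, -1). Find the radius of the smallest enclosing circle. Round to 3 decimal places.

6.185

The farthest pair is C–D with squared distance 153. The circle on this segment as diameter has centre (-0.5, 0) and r² = 153/4 = 38.25.
Check A: distance² to centre = 13.25 ≤ 38.25, so it lies inside.
All remaining points lie in this disk, and no smaller disk contains both endpoints, so this is the minimum enclosing circle.
r = √(38.25) ≈ 6.185.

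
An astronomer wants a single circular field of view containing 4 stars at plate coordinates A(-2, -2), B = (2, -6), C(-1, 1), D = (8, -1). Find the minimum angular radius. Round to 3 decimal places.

The farthest pair is A–D with squared distance 101. The circle on this segment as diameter has centre (3, -1.5) and r² = 101/4 = 25.25.
Check B: distance² to centre = 21.25 ≤ 25.25, so it lies inside.
All remaining points lie in this disk, and no smaller disk contains both endpoints, so this is the minimum enclosing circle.
r = √(25.25) ≈ 5.025.

5.025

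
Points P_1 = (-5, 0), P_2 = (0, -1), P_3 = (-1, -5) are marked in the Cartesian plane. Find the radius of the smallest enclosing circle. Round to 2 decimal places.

3.21

Side lengths²: P_1P_2² = 26, P_1P_3² = 41, P_2P_3² = 17.
Since P_1P_3² = 41 < 26 + 17 = 43, the triangle is acute, so the smallest enclosing circle is the circumcircle.
Circumcentre = (-121/42, -101/42), r² = 9061/882.
r = √(9061/882) ≈ 3.21.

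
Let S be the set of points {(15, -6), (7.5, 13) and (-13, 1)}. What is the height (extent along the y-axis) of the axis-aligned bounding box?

max y = 13, min y = -6, so height = 19.

19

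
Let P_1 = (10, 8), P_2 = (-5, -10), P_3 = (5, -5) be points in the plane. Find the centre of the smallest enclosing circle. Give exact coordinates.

Side lengths²: P_1P_2² = 549, P_1P_3² = 194, P_2P_3² = 125.
Since P_1P_2² = 549 ≥ 194 + 125 = 319, the angle opposite P_1P_2 is not acute, so the smallest enclosing circle has P_1P_2 as diameter.
Centre = midpoint of P_1P_2 = (2.5, -1), r² = 549/4 = 137.25.
Centre = (2.5, -1).

(2.5, -1)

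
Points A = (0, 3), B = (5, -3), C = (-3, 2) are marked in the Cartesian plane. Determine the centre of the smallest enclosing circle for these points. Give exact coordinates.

(1, -0.5)

Side lengths²: AB² = 61, AC² = 10, BC² = 89.
Since BC² = 89 ≥ 61 + 10 = 71, the angle opposite BC is not acute, so the smallest enclosing circle has BC as diameter.
Centre = midpoint of BC = (1, -0.5), r² = 89/4 = 22.25.
Centre = (1, -0.5).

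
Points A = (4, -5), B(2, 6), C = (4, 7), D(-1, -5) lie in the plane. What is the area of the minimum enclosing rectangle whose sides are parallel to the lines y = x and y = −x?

110.5

In coordinates u = x + y, v = x − y the rectangle is axis-aligned; the map (x,y)→(u,v) scales areas by 2.
u-values: -1, 8, 11, -6; range = 11 − (-6) = 17.
v-values: 9, -4, -3, 4; range = 9 − (-4) = 13.
Area = (17 × 13) / 2 = 110.5.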